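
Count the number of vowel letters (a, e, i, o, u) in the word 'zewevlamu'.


Scanning each character of 'zewevlamu':
  Position 1: 'z' -> consonant (running count: 0)
  Position 2: 'e' -> vowel (running count: 1)
  Position 3: 'w' -> consonant (running count: 1)
  Position 4: 'e' -> vowel (running count: 2)
  Position 5: 'v' -> consonant (running count: 2)
  Position 6: 'l' -> consonant (running count: 2)
  Position 7: 'a' -> vowel (running count: 3)
  Position 8: 'm' -> consonant (running count: 3)
  Position 9: 'u' -> vowel (running count: 4)
Total vowels: 4

4


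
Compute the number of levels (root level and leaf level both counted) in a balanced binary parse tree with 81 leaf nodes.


In a balanced binary tree with n leaves the deepest leaf is ceil(log2(n)) edges below the root,
so counting node levels inclusive of root and leaves gives ceil(log2(n)) + 1 levels.
log2(81) = 6.3399
ceil(6.3399) = 7
levels = 7 + 1 = 8

8


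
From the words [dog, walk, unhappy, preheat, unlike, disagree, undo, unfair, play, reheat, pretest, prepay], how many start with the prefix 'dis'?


Checking each word for prefix 'dis':
  'dog' -> no (count: 0)
  'walk' -> no (count: 0)
  'unhappy' -> no (count: 0)
  'preheat' -> no (count: 0)
  'unlike' -> no (count: 0)
  'disagree' -> YES, starts with 'dis' (count: 1)
  'undo' -> no (count: 1)
  'unfair' -> no (count: 1)
  'play' -> no (count: 1)
  'reheat' -> no (count: 1)
  'pretest' -> no (count: 1)
  'prepay' -> no (count: 1)
Total with prefix 'dis': 1

1


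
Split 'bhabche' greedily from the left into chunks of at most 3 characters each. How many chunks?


'bhabche' has 7 characters.
Chunking with max size 3:
  Chunk 1: 'bha' (positions 0-2)
  Chunk 2: 'bch' (positions 3-5)
  Chunk 3: 'e' (positions 6-6)
Total chunks: ceil(7 / 3) = 3

3


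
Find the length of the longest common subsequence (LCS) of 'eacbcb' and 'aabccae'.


DP table for LCS of 'eacbcb' and 'aabccae':
       a  a  b  c  c  a  e
    0  0  0  0  0  0  0  0
  e 0  0  0  0  0  0  0  1
  a 0  1  1  1  1  1  1  1
  c 0  1  1  1  2  2  2  2
  b 0  1  1  2  2  2  2  2
  c 0  1  1  2  3  3  3  3
  b 0  1  1  2  3  3  3  3
LCS: 'acc'
LCS length = 3

3


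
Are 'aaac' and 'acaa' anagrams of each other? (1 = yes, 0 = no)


Sort characters of 'aaac': 'aaac'
Sort characters of 'acaa': 'aaac'
Sorted forms match -> they ARE anagrams
Result: 1

1


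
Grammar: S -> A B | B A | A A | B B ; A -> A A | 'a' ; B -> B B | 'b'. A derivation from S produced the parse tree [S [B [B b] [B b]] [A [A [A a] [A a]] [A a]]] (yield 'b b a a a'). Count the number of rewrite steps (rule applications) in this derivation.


Every bracketed nonterminal node [X ...] in the tree is produced by exactly one rule application.
Reading the tree off as a leftmost derivation:
  Step 1: S  =>  B A   (applied S -> B A)
  Step 2: B A  =>  B B A   (applied B -> B B)
  Step 3: B B A  =>  b B A   (applied B -> b)
  Step 4: b B A  =>  b b A   (applied B -> b)
  Step 5: b b A  =>  b b A A   (applied A -> A A)
  Step 6: b b A A  =>  b b A A A   (applied A -> A A)
  Step 7: b b A A A  =>  b b a A A   (applied A -> a)
  Step 8: b b a A A  =>  b b a a A   (applied A -> a)
  Step 9: b b a a A  =>  b b a a a   (applied A -> a)
Final yield: b b a a a
Total rewrite steps: 9

9


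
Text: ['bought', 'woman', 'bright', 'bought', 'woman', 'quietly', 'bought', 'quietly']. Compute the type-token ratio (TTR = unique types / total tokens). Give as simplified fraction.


Tokens: 8
Unique types: ('bought', 'bright', 'quietly', 'woman') = 4
TTR = 4/8
Simplify: divide both by 4 -> 1/2
TTR = 1/2

1/2


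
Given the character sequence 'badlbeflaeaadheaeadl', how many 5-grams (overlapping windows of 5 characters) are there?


String 'badlbeflaeaadheaeadl' has length L = 20.
Number of overlapping n-grams = L - n + 1
Substituting: 20 - 5 + 1 = 16

16


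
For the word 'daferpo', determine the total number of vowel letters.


Scanning each character of 'daferpo':
  Position 1: 'd' -> consonant (running count: 0)
  Position 2: 'a' -> vowel (running count: 1)
  Position 3: 'f' -> consonant (running count: 1)
  Position 4: 'e' -> vowel (running count: 2)
  Position 5: 'r' -> consonant (running count: 2)
  Position 6: 'p' -> consonant (running count: 2)
  Position 7: 'o' -> vowel (running count: 3)
Total vowels: 3

3


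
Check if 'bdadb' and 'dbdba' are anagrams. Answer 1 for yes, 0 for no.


Sort characters of 'bdadb': 'abbdd'
Sort characters of 'dbdba': 'abbdd'
Sorted forms match -> they ARE anagrams
Result: 1

1


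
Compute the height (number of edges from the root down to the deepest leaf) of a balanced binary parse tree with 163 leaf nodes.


In a balanced binary tree with n leaves the deepest leaf is ceil(log2(n)) edges below the root.
log2(163) = 7.3487
ceil(7.3487) = 8
height (edges) = 8

8


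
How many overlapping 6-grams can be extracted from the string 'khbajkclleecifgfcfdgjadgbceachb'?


String 'khbajkclleecifgfcfdgjadgbceachb' has length L = 31.
Number of overlapping n-grams = L - n + 1
Substituting: 31 - 6 + 1 = 26

26


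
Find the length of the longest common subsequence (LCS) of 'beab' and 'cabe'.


DP table for LCS of 'beab' and 'cabe':
       c  a  b  e
    0  0  0  0  0
  b 0  0  0  1  1
  e 0  0  0  1  2
  a 0  0  1  1  2
  b 0  0  1  2  2
LCS: 'be'
LCS length = 2

2


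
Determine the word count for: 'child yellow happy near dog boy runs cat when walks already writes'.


Counting words by splitting on spaces:
  Word 1: 'child'
  Word 2: 'yellow'
  Word 3: 'happy'
  Word 4: 'near'
  Word 5: 'dog'
  Word 6: 'boy'
  Word 7: 'runs'
  Word 8: 'cat'
  Word 9: 'when'
  Word 10: 'walks'
  Word 11: 'already'
  Word 12: 'writes'
Total words: 12

12


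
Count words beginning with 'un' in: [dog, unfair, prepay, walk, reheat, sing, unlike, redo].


Checking each word for prefix 'un':
  'dog' -> no (count: 0)
  'unfair' -> YES, starts with 'un' (count: 1)
  'prepay' -> no (count: 1)
  'walk' -> no (count: 1)
  'reheat' -> no (count: 1)
  'sing' -> no (count: 1)
  'unlike' -> YES, starts with 'un' (count: 2)
  'redo' -> no (count: 2)
Total with prefix 'un': 2

2


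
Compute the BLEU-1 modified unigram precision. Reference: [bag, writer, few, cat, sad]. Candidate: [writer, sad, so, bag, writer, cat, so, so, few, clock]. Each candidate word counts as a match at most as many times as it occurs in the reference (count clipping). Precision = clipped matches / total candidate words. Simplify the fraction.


Reference word counts: {'bag': 1, 'cat': 1, 'few': 1, 'sad': 1, 'writer': 1}
Checking each candidate word (with clipping):
  'writer' -> in reference (ref count 1, used 1/1) -> match (matches: 1)
  'sad' -> in reference (ref count 1, used 1/1) -> match (matches: 2)
  'so' -> not in reference -> no match (matches: 2)
  'bag' -> in reference (ref count 1, used 1/1) -> match (matches: 3)
  'writer' -> ref count 1 already used up (1/1) -> clipped, no match (matches: 3)
  'cat' -> in reference (ref count 1, used 1/1) -> match (matches: 4)
  'so' -> not in reference -> no match (matches: 4)
  'so' -> not in reference -> no match (matches: 4)
  'few' -> in reference (ref count 1, used 1/1) -> match (matches: 5)
  'clock' -> not in reference -> no match (matches: 5)
Clipped matches: 5, Candidate length: 10
Precision = 5/10 = 1/2

1/2


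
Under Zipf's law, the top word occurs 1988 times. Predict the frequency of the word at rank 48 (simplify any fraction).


Zipf's law: freq(rank) = f1 / rank
f1 = 1988, rank = 48
freq = 1988 / 48
GCD(1988, 48) = 4
Simplified: 497/12

497/12


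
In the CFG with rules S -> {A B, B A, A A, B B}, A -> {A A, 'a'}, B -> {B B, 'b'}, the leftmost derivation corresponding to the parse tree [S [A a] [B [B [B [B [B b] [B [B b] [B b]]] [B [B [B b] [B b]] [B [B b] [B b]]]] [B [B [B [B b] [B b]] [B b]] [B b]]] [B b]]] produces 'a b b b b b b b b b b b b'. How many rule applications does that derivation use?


Every bracketed nonterminal node [X ...] in the tree is produced by exactly one rule application.
Reading the tree off as a leftmost derivation:
  Step 1: S  =>  A B   (applied S -> A B)
  Step 2: A B  =>  a B   (applied A -> a)
  Step 3: a B  =>  a B B   (applied B -> B B)
  Step 4: a B B  =>  a B B B   (applied B -> B B)
  Step 5: a B B B  =>  a B B B B   (applied B -> B B)
  Step 6: a B B B B  =>  a B B B B B   (applied B -> B B)
  Step 7: a B B B B B  =>  a b B B B B   (applied B -> b)
  Step 8: a b B B B B  =>  a b B B B B B   (applied B -> B B)
  Step 9: a b B B B B B  =>  a b b B B B B   (applied B -> b)
  Step 10: a b b B B B B  =>  a b b b B B B   (applied B -> b)
  Step 11: a b b b B B B  =>  a b b b B B B B   (applied B -> B B)
  Step 12: a b b b B B B B  =>  a b b b B B B B B   (applied B -> B B)
  Step 13: a b b b B B B B B  =>  a b b b b B B B B   (applied B -> b)
  Step 14: a b b b b B B B B  =>  a b b b b b B B B   (applied B -> b)
  Step 15: a b b b b b B B B  =>  a b b b b b B B B B   (applied B -> B B)
  Step 16: a b b b b b B B B B  =>  a b b b b b b B B B   (applied B -> b)
  Step 17: a b b b b b b B B B  =>  a b b b b b b b B B   (applied B -> b)
  Step 18: a b b b b b b b B B  =>  a b b b b b b b B B B   (applied B -> B B)
  Step 19: a b b b b b b b B B B  =>  a b b b b b b b B B B B   (applied B -> B B)
  Step 20: a b b b b b b b B B B B  =>  a b b b b b b b B B B B B   (applied B -> B B)
  Step 21: a b b b b b b b B B B B B  =>  a b b b b b b b b B B B B   (applied B -> b)
  Step 22: a b b b b b b b b B B B B  =>  a b b b b b b b b b B B B   (applied B -> b)
  Step 23: a b b b b b b b b b B B B  =>  a b b b b b b b b b b B B   (applied B -> b)
  Step 24: a b b b b b b b b b b B B  =>  a b b b b b b b b b b b B   (applied B -> b)
  Step 25: a b b b b b b b b b b b B  =>  a b b b b b b b b b b b b   (applied B -> b)
Final yield: a b b b b b b b b b b b b
Total rewrite steps: 25

25


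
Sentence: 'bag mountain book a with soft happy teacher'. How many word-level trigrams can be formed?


Word trigrams from [8] words:
  Trigram 1: (bag mountain book)
  Trigram 2: (mountain book a)
  Trigram 3: (book a with)
  Trigram 4: (a with soft)
  Trigram 5: (with soft happy)
  Trigram 6: (soft happy teacher)
Total word trigrams: 8 - 2 = 6

6


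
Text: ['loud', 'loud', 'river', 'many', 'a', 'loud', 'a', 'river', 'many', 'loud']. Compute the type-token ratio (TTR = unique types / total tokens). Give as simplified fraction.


Tokens: 10
Unique types: ('a', 'loud', 'many', 'river') = 4
TTR = 4/10
Simplify: divide both by 2 -> 2/5
TTR = 2/5

2/5


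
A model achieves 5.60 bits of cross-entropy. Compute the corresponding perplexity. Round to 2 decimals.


Perplexity formula: PP = 2^H
H = 5.60
PP = 2^5.60
Decompose: 2^5.60 = 2^5 * 2^0.60
2^5 = 32, 2^0.60 ~ 1.5157166
PP ~ 32 * 1.5157166 = 48.5029312
Rounded to 2 decimals: 48.50

48.50


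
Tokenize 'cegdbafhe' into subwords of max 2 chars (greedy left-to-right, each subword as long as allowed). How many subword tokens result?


'cegdbafhe' has 9 characters.
Chunking with max size 2:
  Chunk 1: 'ce' (positions 0-1)
  Chunk 2: 'gd' (positions 2-3)
  Chunk 3: 'ba' (positions 4-5)
  Chunk 4: 'fh' (positions 6-7)
  Chunk 5: 'e' (positions 8-8)
Total chunks: ceil(9 / 2) = 5

5


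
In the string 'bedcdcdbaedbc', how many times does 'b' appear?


Scanning 'bedcdcdbaedbc' for 'b':
  Position 0: 'b' -> MATCH (count: 1)
  Position 7: 'b' -> MATCH (count: 2)
  Position 11: 'b' -> MATCH (count: 3)
Total occurrences of 'b': 3

3


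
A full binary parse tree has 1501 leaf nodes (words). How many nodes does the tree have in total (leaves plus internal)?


Leaf nodes (terminals): 1501
Internal nodes = n - 1 = 1501 - 1 = 1500
Total = leaves + internal = 1501 + 1500 = 3001

3001


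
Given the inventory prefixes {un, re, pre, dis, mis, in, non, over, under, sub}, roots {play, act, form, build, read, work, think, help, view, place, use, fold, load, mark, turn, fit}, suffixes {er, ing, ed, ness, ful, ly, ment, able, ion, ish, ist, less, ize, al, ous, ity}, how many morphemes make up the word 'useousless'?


Segmenting 'useousless' against the inventory:
  'use' -> root (morpheme 1)
  'ous' -> suffix (morpheme 2)
  'less' -> suffix (morpheme 3)
Total morphemes: 3

3


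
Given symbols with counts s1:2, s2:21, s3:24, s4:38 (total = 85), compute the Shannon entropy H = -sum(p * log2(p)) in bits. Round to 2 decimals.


Computing entropy H = -sum(p_i * log2(p_i)):
  s1: p = 2/85 = 0.0235, -p*log2(p) = 0.1273
  s2: p = 21/85 = 0.2471, -p*log2(p) = 0.4983
  s3: p = 24/85 = 0.2824, -p*log2(p) = 0.5151
  s4: p = 38/85 = 0.4471, -p*log2(p) = 0.5192
H = sum of terms = 1.6599
Rounded to 2 decimals: 1.66

1.66


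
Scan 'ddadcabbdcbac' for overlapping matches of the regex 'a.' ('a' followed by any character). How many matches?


Pattern: a. means 'a' followed by any character.
Scanning 'ddadcabbdcbac' position-by-position:
  Pos 0: window 'dd' -> no
  Pos 1: window 'da' -> no
  Pos 2: window 'ad' -> MATCH
  Pos 3: window 'dc' -> no
  Pos 4: window 'ca' -> no
  Pos 5: window 'ab' -> MATCH
  Pos 6: window 'bb' -> no
  Pos 7: window 'bd' -> no
  Pos 8: window 'dc' -> no
  Pos 9: window 'cb' -> no
  Pos 10: window 'ba' -> no
  Pos 11: window 'ac' -> MATCH
  Pos 12: window 'c' -> no
Total matches: 3

3


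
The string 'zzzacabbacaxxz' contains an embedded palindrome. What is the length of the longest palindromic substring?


Scanning 'zzzacabbacaxxz' for palindromic substrings.
Substring at positions 3-10: 'acabbaca'.
Check: reverse('acabbaca') = 'acabbaca' -> palindrome confirmed.
Neighbouring characters ('z' / 'x') break symmetry, so it cannot extend further.
No longer palindromic substring exists; longest length = 8

8


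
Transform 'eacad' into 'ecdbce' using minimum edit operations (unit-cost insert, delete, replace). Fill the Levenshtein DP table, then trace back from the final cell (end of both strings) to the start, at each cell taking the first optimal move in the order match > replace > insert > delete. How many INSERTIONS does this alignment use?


Edit distance = 5. Backtracking from cell (5, 6) with preference match > replace > insert > delete,
then listing the resulting alignment 'eacad' -> 'ecdbce' left to right:
  Step 1: keep 'e'
  Step 2: insert 'c' [insertion #1]
  Step 3: replace a->d
  Step 4: replace c->b
  Step 5: replace a->c
  Step 6: replace d->e
Total insertions: 1

1


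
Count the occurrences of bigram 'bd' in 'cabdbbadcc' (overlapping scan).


Scanning 'cabdbbadcc' for bigram 'bd':
  Position 0: 'ca' -> no
  Position 1: 'ab' -> no
  Position 2: 'bd' -> MATCH
  Position 3: 'db' -> no
  Position 4: 'bb' -> no
  Position 5: 'ba' -> no
  Position 6: 'ad' -> no
  Position 7: 'dc' -> no
  Position 8: 'cc' -> no
Total matches: 1

1


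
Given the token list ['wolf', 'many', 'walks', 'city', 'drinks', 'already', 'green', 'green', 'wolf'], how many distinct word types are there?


Listing all tokens and tracking unique types:
  Token 1: 'wolf' -> NEW (unique so far: 1)
  Token 2: 'many' -> NEW (unique so far: 2)
  Token 3: 'walks' -> NEW (unique so far: 3)
  Token 4: 'city' -> NEW (unique so far: 4)
  Token 5: 'drinks' -> NEW (unique so far: 5)
  Token 6: 'already' -> NEW (unique so far: 6)
  Token 7: 'green' -> NEW (unique so far: 7)
  Token 8: 'green' -> duplicate (unique so far: 7)
  Token 9: 'wolf' -> duplicate (unique so far: 7)
Unique types: ('already', 'city', 'drinks', 'green', 'many', 'walks', 'wolf')
Vocabulary size: 7

7


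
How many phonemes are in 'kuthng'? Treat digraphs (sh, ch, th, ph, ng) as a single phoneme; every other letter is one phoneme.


Parsing 'kuthng' greedily, digraphs first:
  'k' -> consonant phoneme (phonemes so far: 1)
  'u' -> vowel phoneme (phonemes so far: 2)
  'th' -> digraph (1 consonant phoneme) (phonemes so far: 3)
  'ng' -> digraph (1 consonant phoneme) (phonemes so far: 4)
Total phonemes: 4

4


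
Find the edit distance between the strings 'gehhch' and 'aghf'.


Building DP table for s1='gehhch' (len 6) and s2='aghf' (len 4):
       a  g  h  f
    0  1  2  3  4
  g 1  1  1  2  3
  e 2  2  2  2  3
  h 3  3  3  2  3
  h 4  4  4  3  3
  c 5  5  5  4  4
  h 6  6  6  5  5
Edit distance = dp[6][4] = 5

5


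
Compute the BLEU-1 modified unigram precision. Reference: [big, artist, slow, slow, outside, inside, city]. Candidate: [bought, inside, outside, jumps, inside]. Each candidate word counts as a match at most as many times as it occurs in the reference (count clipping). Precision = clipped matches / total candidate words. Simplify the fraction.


Reference word counts: {'artist': 1, 'big': 1, 'city': 1, 'inside': 1, 'outside': 1, 'slow': 2}
Checking each candidate word (with clipping):
  'bought' -> not in reference -> no match (matches: 0)
  'inside' -> in reference (ref count 1, used 1/1) -> match (matches: 1)
  'outside' -> in reference (ref count 1, used 1/1) -> match (matches: 2)
  'jumps' -> not in reference -> no match (matches: 2)
  'inside' -> ref count 1 already used up (1/1) -> clipped, no match (matches: 2)
Clipped matches: 2, Candidate length: 5
Precision = 2/5

2/5


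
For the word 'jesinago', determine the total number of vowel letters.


Scanning each character of 'jesinago':
  Position 1: 'j' -> consonant (running count: 0)
  Position 2: 'e' -> vowel (running count: 1)
  Position 3: 's' -> consonant (running count: 1)
  Position 4: 'i' -> vowel (running count: 2)
  Position 5: 'n' -> consonant (running count: 2)
  Position 6: 'a' -> vowel (running count: 3)
  Position 7: 'g' -> consonant (running count: 3)
  Position 8: 'o' -> vowel (running count: 4)
Total vowels: 4

4


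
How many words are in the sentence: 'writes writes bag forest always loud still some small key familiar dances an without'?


Counting words by splitting on spaces:
  Word 1: 'writes'
  Word 2: 'writes'
  Word 3: 'bag'
  Word 4: 'forest'
  Word 5: 'always'
  Word 6: 'loud'
  Word 7: 'still'
  Word 8: 'some'
  Word 9: 'small'
  Word 10: 'key'
  Word 11: 'familiar'
  Word 12: 'dances'
  Word 13: 'an'
  Word 14: 'without'
Total words: 14

14


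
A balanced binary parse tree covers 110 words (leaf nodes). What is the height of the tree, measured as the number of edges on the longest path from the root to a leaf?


In a balanced binary tree with n leaves the deepest leaf is ceil(log2(n)) edges below the root.
log2(110) = 6.7814
ceil(6.7814) = 7
height (edges) = 7

7


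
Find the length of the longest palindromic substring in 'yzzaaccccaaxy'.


Scanning 'yzzaaccccaaxy' for palindromic substrings.
Substring at positions 3-10: 'aaccccaa'.
Check: reverse('aaccccaa') = 'aaccccaa' -> palindrome confirmed.
Neighbouring characters ('z' / 'x') break symmetry, so it cannot extend further.
No longer palindromic substring exists; longest length = 8

8


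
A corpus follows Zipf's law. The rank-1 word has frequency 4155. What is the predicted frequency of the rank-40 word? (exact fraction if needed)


Zipf's law: freq(rank) = f1 / rank
f1 = 4155, rank = 40
freq = 4155 / 40
GCD(4155, 40) = 5
Simplified: 831/8

831/8


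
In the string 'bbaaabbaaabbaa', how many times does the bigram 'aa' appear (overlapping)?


Scanning 'bbaaabbaaabbaa' for bigram 'aa':
  Position 0: 'bb' -> no
  Position 1: 'ba' -> no
  Position 2: 'aa' -> MATCH
  Position 3: 'aa' -> MATCH
  Position 4: 'ab' -> no
  Position 5: 'bb' -> no
  Position 6: 'ba' -> no
  Position 7: 'aa' -> MATCH
  Position 8: 'aa' -> MATCH
  Position 9: 'ab' -> no
  Position 10: 'bb' -> no
  Position 11: 'ba' -> no
  Position 12: 'aa' -> MATCH
Total matches: 5

5


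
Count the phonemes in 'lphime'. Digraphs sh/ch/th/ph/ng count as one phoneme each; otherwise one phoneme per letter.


Parsing 'lphime' greedily, digraphs first:
  'l' -> consonant phoneme (phonemes so far: 1)
  'ph' -> digraph (1 consonant phoneme) (phonemes so far: 2)
  'i' -> vowel phoneme (phonemes so far: 3)
  'm' -> consonant phoneme (phonemes so far: 4)
  'e' -> vowel phoneme (phonemes so far: 5)
Total phonemes: 5

5


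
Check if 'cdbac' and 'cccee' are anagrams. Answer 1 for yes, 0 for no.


Sort characters of 'cdbac': 'abccd'
Sort characters of 'cccee': 'cccee'
Sorted forms differ -> they are NOT anagrams
Result: 0

0


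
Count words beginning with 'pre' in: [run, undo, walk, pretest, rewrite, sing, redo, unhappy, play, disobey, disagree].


Checking each word for prefix 'pre':
  'run' -> no (count: 0)
  'undo' -> no (count: 0)
  'walk' -> no (count: 0)
  'pretest' -> YES, starts with 'pre' (count: 1)
  'rewrite' -> no (count: 1)
  'sing' -> no (count: 1)
  'redo' -> no (count: 1)
  'unhappy' -> no (count: 1)
  'play' -> no (count: 1)
  'disobey' -> no (count: 1)
  'disagree' -> no (count: 1)
Total with prefix 'pre': 1

1


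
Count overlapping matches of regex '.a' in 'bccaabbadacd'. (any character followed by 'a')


Pattern: .a means any character followed by 'a'.
Scanning 'bccaabbadacd' position-by-position:
  Pos 0: window 'bc' -> no
  Pos 1: window 'cc' -> no
  Pos 2: window 'ca' -> MATCH
  Pos 3: window 'aa' -> MATCH
  Pos 4: window 'ab' -> no
  Pos 5: window 'bb' -> no
  Pos 6: window 'ba' -> MATCH
  Pos 7: window 'ad' -> no
  Pos 8: window 'da' -> MATCH
  Pos 9: window 'ac' -> no
  Pos 10: window 'cd' -> no
  Pos 11: window 'd' -> no
Total matches: 4

4


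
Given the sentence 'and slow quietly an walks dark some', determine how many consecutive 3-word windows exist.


Word trigrams from [7] words:
  Trigram 1: (and slow quietly)
  Trigram 2: (slow quietly an)
  Trigram 3: (quietly an walks)
  Trigram 4: (an walks dark)
  Trigram 5: (walks dark some)
Total word trigrams: 7 - 2 = 5

5


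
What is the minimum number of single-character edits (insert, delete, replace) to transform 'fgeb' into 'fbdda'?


Building DP table for s1='fgeb' (len 4) and s2='fbdda' (len 5):
       f  b  d  d  a
    0  1  2  3  4  5
  f 1  0  1  2  3  4
  g 2  1  1  2  3  4
  e 3  2  2  2  3  4
  b 4  3  2  3  3  4
Edit distance = dp[4][5] = 4

4


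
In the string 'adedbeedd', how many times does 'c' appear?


Scanning 'adedbeedd' for 'c':
  No matches found.
Total occurrences of 'c': 0

0


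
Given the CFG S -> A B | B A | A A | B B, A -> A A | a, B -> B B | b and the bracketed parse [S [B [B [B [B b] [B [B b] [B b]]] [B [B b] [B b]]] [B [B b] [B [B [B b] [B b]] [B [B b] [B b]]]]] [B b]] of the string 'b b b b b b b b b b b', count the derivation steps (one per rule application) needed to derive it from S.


Every bracketed nonterminal node [X ...] in the tree is produced by exactly one rule application.
Reading the tree off as a leftmost derivation:
  Step 1: S  =>  B B   (applied S -> B B)
  Step 2: B B  =>  B B B   (applied B -> B B)
  Step 3: B B B  =>  B B B B   (applied B -> B B)
  Step 4: B B B B  =>  B B B B B   (applied B -> B B)
  Step 5: B B B B B  =>  b B B B B   (applied B -> b)
  Step 6: b B B B B  =>  b B B B B B   (applied B -> B B)
  Step 7: b B B B B B  =>  b b B B B B   (applied B -> b)
  Step 8: b b B B B B  =>  b b b B B B   (applied B -> b)
  Step 9: b b b B B B  =>  b b b B B B B   (applied B -> B B)
  Step 10: b b b B B B B  =>  b b b b B B B   (applied B -> b)
  Step 11: b b b b B B B  =>  b b b b b B B   (applied B -> b)
  Step 12: b b b b b B B  =>  b b b b b B B B   (applied B -> B B)
  Step 13: b b b b b B B B  =>  b b b b b b B B   (applied B -> b)
  Step 14: b b b b b b B B  =>  b b b b b b B B B   (applied B -> B B)
  Step 15: b b b b b b B B B  =>  b b b b b b B B B B   (applied B -> B B)
  Step 16: b b b b b b B B B B  =>  b b b b b b b B B B   (applied B -> b)
  Step 17: b b b b b b b B B B  =>  b b b b b b b b B B   (applied B -> b)
  Step 18: b b b b b b b b B B  =>  b b b b b b b b B B B   (applied B -> B B)
  Step 19: b b b b b b b b B B B  =>  b b b b b b b b b B B   (applied B -> b)
  Step 20: b b b b b b b b b B B  =>  b b b b b b b b b b B   (applied B -> b)
  Step 21: b b b b b b b b b b B  =>  b b b b b b b b b b b   (applied B -> b)
Final yield: b b b b b b b b b b b
Total rewrite steps: 21

21


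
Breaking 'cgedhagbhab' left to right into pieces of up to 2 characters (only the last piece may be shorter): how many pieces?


'cgedhagbhab' has 11 characters.
Chunking with max size 2:
  Chunk 1: 'cg' (positions 0-1)
  Chunk 2: 'ed' (positions 2-3)
  Chunk 3: 'ha' (positions 4-5)
  Chunk 4: 'gb' (positions 6-7)
  Chunk 5: 'ha' (positions 8-9)
  Chunk 6: 'b' (positions 10-10)
Total chunks: ceil(11 / 2) = 6

6


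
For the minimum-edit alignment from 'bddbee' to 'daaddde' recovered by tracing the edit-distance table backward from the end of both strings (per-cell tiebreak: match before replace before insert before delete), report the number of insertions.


Edit distance = 5. Backtracking from cell (6, 7) with preference match > replace > insert > delete,
then listing the resulting alignment 'bddbee' -> 'daaddde' left to right:
  Step 1: insert 'd' [insertion #1]
  Step 2: replace b->a
  Step 3: replace d->a
  Step 4: keep 'd'
  Step 5: replace b->d
  Step 6: replace e->d
  Step 7: keep 'e'
Total insertions: 1

1


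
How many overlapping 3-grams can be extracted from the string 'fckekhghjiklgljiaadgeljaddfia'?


String 'fckekhghjiklgljiaadgeljaddfia' has length L = 29.
Number of overlapping n-grams = L - n + 1
Substituting: 29 - 3 + 1 = 27

27


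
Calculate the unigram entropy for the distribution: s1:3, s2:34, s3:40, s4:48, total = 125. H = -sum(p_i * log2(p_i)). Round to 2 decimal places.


Computing entropy H = -sum(p_i * log2(p_i)):
  s1: p = 3/125 = 0.0240, -p*log2(p) = 0.1291
  s2: p = 34/125 = 0.2720, -p*log2(p) = 0.5109
  s3: p = 40/125 = 0.3200, -p*log2(p) = 0.5260
  s4: p = 48/125 = 0.3840, -p*log2(p) = 0.5302
H = sum of terms = 1.6962
Rounded to 2 decimals: 1.70

1.70


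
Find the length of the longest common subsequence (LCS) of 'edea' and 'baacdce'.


DP table for LCS of 'edea' and 'baacdce':
       b  a  a  c  d  c  e
    0  0  0  0  0  0  0  0
  e 0  0  0  0  0  0  0  1
  d 0  0  0  0  0  1  1  1
  e 0  0  0  0  0  1  1  2
  a 0  0  1  1  1  1  1  2
LCS: 'de'
LCS length = 2

2


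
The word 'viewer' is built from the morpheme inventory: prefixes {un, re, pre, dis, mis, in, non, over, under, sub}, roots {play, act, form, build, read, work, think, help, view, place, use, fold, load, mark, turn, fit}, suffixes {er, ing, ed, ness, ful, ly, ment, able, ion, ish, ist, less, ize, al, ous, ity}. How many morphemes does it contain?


Segmenting 'viewer' against the inventory:
  'view' -> root (morpheme 1)
  'er' -> suffix (morpheme 2)
Total morphemes: 2

2


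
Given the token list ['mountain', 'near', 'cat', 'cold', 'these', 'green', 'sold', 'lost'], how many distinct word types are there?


Listing all tokens and tracking unique types:
  Token 1: 'mountain' -> NEW (unique so far: 1)
  Token 2: 'near' -> NEW (unique so far: 2)
  Token 3: 'cat' -> NEW (unique so far: 3)
  Token 4: 'cold' -> NEW (unique so far: 4)
  Token 5: 'these' -> NEW (unique so far: 5)
  Token 6: 'green' -> NEW (unique so far: 6)
  Token 7: 'sold' -> NEW (unique so far: 7)
  Token 8: 'lost' -> NEW (unique so far: 8)
Unique types: ('cat', 'cold', 'green', 'lost', 'mountain', 'near', 'sold', 'these')
Vocabulary size: 8

8


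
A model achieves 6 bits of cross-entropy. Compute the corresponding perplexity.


Perplexity formula: PP = 2^H
H = 6
PP = 2^6
Steps: 2^1 = 2, 2^2 = 4, 2^3 = 8, 2^4 = 16, 2^5 = 32, 2^6 = 64
PP = 64

64


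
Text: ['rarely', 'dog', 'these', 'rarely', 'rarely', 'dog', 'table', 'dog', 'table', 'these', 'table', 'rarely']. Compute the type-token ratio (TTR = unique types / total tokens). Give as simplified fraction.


Tokens: 12
Unique types: ('dog', 'rarely', 'table', 'these') = 4
TTR = 4/12
Simplify: divide both by 4 -> 1/3
TTR = 1/3

1/3


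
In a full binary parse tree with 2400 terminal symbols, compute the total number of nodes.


Leaf nodes (terminals): 2400
Internal nodes = n - 1 = 2400 - 1 = 2399
Total = leaves + internal = 2400 + 2399 = 4799

4799


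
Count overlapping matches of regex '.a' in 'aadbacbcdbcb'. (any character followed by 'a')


Pattern: .a means any character followed by 'a'.
Scanning 'aadbacbcdbcb' position-by-position:
  Pos 0: window 'aa' -> MATCH
  Pos 1: window 'ad' -> no
  Pos 2: window 'db' -> no
  Pos 3: window 'ba' -> MATCH
  Pos 4: window 'ac' -> no
  Pos 5: window 'cb' -> no
  Pos 6: window 'bc' -> no
  Pos 7: window 'cd' -> no
  Pos 8: window 'db' -> no
  Pos 9: window 'bc' -> no
  Pos 10: window 'cb' -> no
  Pos 11: window 'b' -> no
Total matches: 2

2


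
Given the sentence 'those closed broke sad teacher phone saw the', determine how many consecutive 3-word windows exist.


Word trigrams from [8] words:
  Trigram 1: (those closed broke)
  Trigram 2: (closed broke sad)
  Trigram 3: (broke sad teacher)
  Trigram 4: (sad teacher phone)
  Trigram 5: (teacher phone saw)
  Trigram 6: (phone saw the)
Total word trigrams: 8 - 2 = 6

6


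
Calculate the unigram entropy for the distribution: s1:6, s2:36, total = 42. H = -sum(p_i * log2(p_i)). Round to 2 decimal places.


Computing entropy H = -sum(p_i * log2(p_i)):
  s1: p = 6/42 = 0.1429, -p*log2(p) = 0.4011
  s2: p = 36/42 = 0.8571, -p*log2(p) = 0.1906
H = sum of terms = 0.5917
Rounded to 2 decimals: 0.59

0.59


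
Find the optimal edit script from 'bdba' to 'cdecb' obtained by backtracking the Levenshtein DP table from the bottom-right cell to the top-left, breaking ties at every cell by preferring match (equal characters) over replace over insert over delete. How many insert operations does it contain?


Edit distance = 4. Backtracking from cell (4, 5) with preference match > replace > insert > delete,
then listing the resulting alignment 'bdba' -> 'cdecb' left to right:
  Step 1: replace b->c
  Step 2: keep 'd'
  Step 3: insert 'e' [insertion #1]
  Step 4: replace b->c
  Step 5: replace a->b
Total insertions: 1

1


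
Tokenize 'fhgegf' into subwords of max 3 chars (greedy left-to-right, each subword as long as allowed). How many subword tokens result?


'fhgegf' has 6 characters.
Chunking with max size 3:
  Chunk 1: 'fhg' (positions 0-2)
  Chunk 2: 'egf' (positions 3-5)
Total chunks: ceil(6 / 3) = 2

2


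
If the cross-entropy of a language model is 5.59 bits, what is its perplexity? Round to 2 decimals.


Perplexity formula: PP = 2^H
H = 5.59
PP = 2^5.59
Decompose: 2^5.59 = 2^5 * 2^0.59
2^5 = 32, 2^0.59 ~ 1.5052467
PP ~ 32 * 1.5052467 = 48.1678944
Rounded to 2 decimals: 48.17

48.17


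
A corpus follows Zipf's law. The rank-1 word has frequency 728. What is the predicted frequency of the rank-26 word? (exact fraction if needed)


Zipf's law: freq(rank) = f1 / rank
f1 = 728, rank = 26
freq = 728 / 26
= 28

28


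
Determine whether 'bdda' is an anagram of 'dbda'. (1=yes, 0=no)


Sort characters of 'bdda': 'abdd'
Sort characters of 'dbda': 'abdd'
Sorted forms match -> they ARE anagrams
Result: 1

1


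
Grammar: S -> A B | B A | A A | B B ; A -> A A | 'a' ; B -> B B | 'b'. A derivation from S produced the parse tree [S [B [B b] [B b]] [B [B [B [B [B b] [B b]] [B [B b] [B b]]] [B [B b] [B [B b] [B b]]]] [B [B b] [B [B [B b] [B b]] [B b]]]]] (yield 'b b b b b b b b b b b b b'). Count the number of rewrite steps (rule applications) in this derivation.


Every bracketed nonterminal node [X ...] in the tree is produced by exactly one rule application.
Reading the tree off as a leftmost derivation:
  Step 1: S  =>  B B   (applied S -> B B)
  Step 2: B B  =>  B B B   (applied B -> B B)
  Step 3: B B B  =>  b B B   (applied B -> b)
  Step 4: b B B  =>  b b B   (applied B -> b)
  Step 5: b b B  =>  b b B B   (applied B -> B B)
  Step 6: b b B B  =>  b b B B B   (applied B -> B B)
  Step 7: b b B B B  =>  b b B B B B   (applied B -> B B)
  Step 8: b b B B B B  =>  b b B B B B B   (applied B -> B B)
  Step 9: b b B B B B B  =>  b b b B B B B   (applied B -> b)
  Step 10: b b b B B B B  =>  b b b b B B B   (applied B -> b)
  Step 11: b b b b B B B  =>  b b b b B B B B   (applied B -> B B)
  Step 12: b b b b B B B B  =>  b b b b b B B B   (applied B -> b)
  Step 13: b b b b b B B B  =>  b b b b b b B B   (applied B -> b)
  Step 14: b b b b b b B B  =>  b b b b b b B B B   (applied B -> B B)
  Step 15: b b b b b b B B B  =>  b b b b b b b B B   (applied B -> b)
  Step 16: b b b b b b b B B  =>  b b b b b b b B B B   (applied B -> B B)
  Step 17: b b b b b b b B B B  =>  b b b b b b b b B B   (applied B -> b)
  Step 18: b b b b b b b b B B  =>  b b b b b b b b b B   (applied B -> b)
  Step 19: b b b b b b b b b B  =>  b b b b b b b b b B B   (applied B -> B B)
  Step 20: b b b b b b b b b B B  =>  b b b b b b b b b b B   (applied B -> b)
  Step 21: b b b b b b b b b b B  =>  b b b b b b b b b b B B   (applied B -> B B)
  Step 22: b b b b b b b b b b B B  =>  b b b b b b b b b b B B B   (applied B -> B B)
  Step 23: b b b b b b b b b b B B B  =>  b b b b b b b b b b b B B   (applied B -> b)
  Step 24: b b b b b b b b b b b B B  =>  b b b b b b b b b b b b B   (applied B -> b)
  Step 25: b b b b b b b b b b b b B  =>  b b b b b b b b b b b b b   (applied B -> b)
Final yield: b b b b b b b b b b b b b
Total rewrite steps: 25

25


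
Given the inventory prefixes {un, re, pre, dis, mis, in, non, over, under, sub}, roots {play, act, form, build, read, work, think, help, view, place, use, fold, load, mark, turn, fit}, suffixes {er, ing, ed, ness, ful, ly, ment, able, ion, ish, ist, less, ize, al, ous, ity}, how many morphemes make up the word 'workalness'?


Segmenting 'workalness' against the inventory:
  'work' -> root (morpheme 1)
  'al' -> suffix (morpheme 2)
  'ness' -> suffix (morpheme 3)
Total morphemes: 3

3


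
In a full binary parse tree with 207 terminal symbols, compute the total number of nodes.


Leaf nodes (terminals): 207
Internal nodes = n - 1 = 207 - 1 = 206
Total = leaves + internal = 207 + 206 = 413

413


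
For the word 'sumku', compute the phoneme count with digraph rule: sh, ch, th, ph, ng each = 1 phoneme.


Parsing 'sumku' greedily, digraphs first:
  's' -> consonant phoneme (phonemes so far: 1)
  'u' -> vowel phoneme (phonemes so far: 2)
  'm' -> consonant phoneme (phonemes so far: 3)
  'k' -> consonant phoneme (phonemes so far: 4)
  'u' -> vowel phoneme (phonemes so far: 5)
Total phonemes: 5

5


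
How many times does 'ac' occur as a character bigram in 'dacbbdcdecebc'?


Scanning 'dacbbdcdecebc' for bigram 'ac':
  Position 0: 'da' -> no
  Position 1: 'ac' -> MATCH
  Position 2: 'cb' -> no
  Position 3: 'bb' -> no
  Position 4: 'bd' -> no
  Position 5: 'dc' -> no
  Position 6: 'cd' -> no
  Position 7: 'de' -> no
  Position 8: 'ec' -> no
  Position 9: 'ce' -> no
  Position 10: 'eb' -> no
  Position 11: 'bc' -> no
Total matches: 1

1


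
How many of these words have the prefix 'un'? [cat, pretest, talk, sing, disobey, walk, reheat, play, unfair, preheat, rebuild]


Checking each word for prefix 'un':
  'cat' -> no (count: 0)
  'pretest' -> no (count: 0)
  'talk' -> no (count: 0)
  'sing' -> no (count: 0)
  'disobey' -> no (count: 0)
  'walk' -> no (count: 0)
  'reheat' -> no (count: 0)
  'play' -> no (count: 0)
  'unfair' -> YES, starts with 'un' (count: 1)
  'preheat' -> no (count: 1)
  'rebuild' -> no (count: 1)
Total with prefix 'un': 1

1


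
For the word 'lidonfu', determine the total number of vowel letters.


Scanning each character of 'lidonfu':
  Position 1: 'l' -> consonant (running count: 0)
  Position 2: 'i' -> vowel (running count: 1)
  Position 3: 'd' -> consonant (running count: 1)
  Position 4: 'o' -> vowel (running count: 2)
  Position 5: 'n' -> consonant (running count: 2)
  Position 6: 'f' -> consonant (running count: 2)
  Position 7: 'u' -> vowel (running count: 3)
Total vowels: 3

3


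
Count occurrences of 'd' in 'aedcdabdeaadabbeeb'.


Scanning 'aedcdabdeaadabbeeb' for 'd':
  Position 2: 'd' -> MATCH (count: 1)
  Position 4: 'd' -> MATCH (count: 2)
  Position 7: 'd' -> MATCH (count: 3)
  Position 11: 'd' -> MATCH (count: 4)
Total occurrences of 'd': 4

4


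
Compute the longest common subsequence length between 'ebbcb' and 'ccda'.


DP table for LCS of 'ebbcb' and 'ccda':
       c  c  d  a
    0  0  0  0  0
  e 0  0  0  0  0
  b 0  0  0  0  0
  b 0  0  0  0  0
  c 0  1  1  1  1
  b 0  1  1  1  1
LCS: 'c'
LCS length = 1

1


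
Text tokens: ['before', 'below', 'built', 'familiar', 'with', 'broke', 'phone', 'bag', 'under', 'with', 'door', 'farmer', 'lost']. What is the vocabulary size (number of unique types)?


Listing all tokens and tracking unique types:
  Token 1: 'before' -> NEW (unique so far: 1)
  Token 2: 'below' -> NEW (unique so far: 2)
  Token 3: 'built' -> NEW (unique so far: 3)
  Token 4: 'familiar' -> NEW (unique so far: 4)
  Token 5: 'with' -> NEW (unique so far: 5)
  Token 6: 'broke' -> NEW (unique so far: 6)
  Token 7: 'phone' -> NEW (unique so far: 7)
  Token 8: 'bag' -> NEW (unique so far: 8)
  Token 9: 'under' -> NEW (unique so far: 9)
  Token 10: 'with' -> duplicate (unique so far: 9)
  Token 11: 'door' -> NEW (unique so far: 10)
  Token 12: 'farmer' -> NEW (unique so far: 11)
  Token 13: 'lost' -> NEW (unique so far: 12)
Unique types: ('bag', 'before', 'below', 'broke', 'built', 'door', 'familiar', 'farmer', 'lost', 'phone', 'under', 'with')
Vocabulary size: 12

12


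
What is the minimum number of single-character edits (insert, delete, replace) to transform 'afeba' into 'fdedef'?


Building DP table for s1='afeba' (len 5) and s2='fdedef' (len 6):
       f  d  e  d  e  f
    0  1  2  3  4  5  6
  a 1  1  2  3  4  5  6
  f 2  1  2  3  4  5  5
  e 3  2  2  2  3  4  5
  b 4  3  3  3  3  4  5
  a 5  4  4  4  4  4  5
Edit distance = dp[5][6] = 5

5


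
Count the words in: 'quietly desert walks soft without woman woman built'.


Counting words by splitting on spaces:
  Word 1: 'quietly'
  Word 2: 'desert'
  Word 3: 'walks'
  Word 4: 'soft'
  Word 5: 'without'
  Word 6: 'woman'
  Word 7: 'woman'
  Word 8: 'built'
Total words: 8

8


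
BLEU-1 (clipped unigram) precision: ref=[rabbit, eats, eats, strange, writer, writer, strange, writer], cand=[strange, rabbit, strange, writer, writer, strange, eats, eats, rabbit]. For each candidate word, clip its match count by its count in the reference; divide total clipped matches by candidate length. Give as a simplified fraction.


Reference word counts: {'eats': 2, 'rabbit': 1, 'strange': 2, 'writer': 3}
Checking each candidate word (with clipping):
  'strange' -> in reference (ref count 2, used 1/2) -> match (matches: 1)
  'rabbit' -> in reference (ref count 1, used 1/1) -> match (matches: 2)
  'strange' -> in reference (ref count 2, used 2/2) -> match (matches: 3)
  'writer' -> in reference (ref count 3, used 1/3) -> match (matches: 4)
  'writer' -> in reference (ref count 3, used 2/3) -> match (matches: 5)
  'strange' -> ref count 2 already used up (2/2) -> clipped, no match (matches: 5)
  'eats' -> in reference (ref count 2, used 1/2) -> match (matches: 6)
  'eats' -> in reference (ref count 2, used 2/2) -> match (matches: 7)
  'rabbit' -> ref count 1 already used up (1/1) -> clipped, no match (matches: 7)
Clipped matches: 7, Candidate length: 9
Precision = 7/9

7/9


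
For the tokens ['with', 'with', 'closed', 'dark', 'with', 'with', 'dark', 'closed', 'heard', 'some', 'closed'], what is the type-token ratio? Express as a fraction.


Tokens: 11
Unique types: ('closed', 'dark', 'heard', 'some', 'with') = 5
TTR = 5/11
Already in lowest terms.

5/11


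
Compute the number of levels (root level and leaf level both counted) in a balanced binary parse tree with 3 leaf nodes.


In a balanced binary tree with n leaves the deepest leaf is ceil(log2(n)) edges below the root,
so counting node levels inclusive of root and leaves gives ceil(log2(n)) + 1 levels.
log2(3) = 1.5850
ceil(1.5850) = 2
levels = 2 + 1 = 3

3


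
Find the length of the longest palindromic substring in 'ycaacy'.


Scanning 'ycaacy' for palindromic substrings.
Substring at positions 0-5: 'ycaacy'.
Check: reverse('ycaacy') = 'ycaacy' -> palindrome confirmed.
No longer palindromic substring exists; longest length = 6

6


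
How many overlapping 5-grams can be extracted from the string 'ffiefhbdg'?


String 'ffiefhbdg' has length L = 9.
Number of overlapping n-grams = L - n + 1
Substituting: 9 - 5 + 1 = 5

5
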